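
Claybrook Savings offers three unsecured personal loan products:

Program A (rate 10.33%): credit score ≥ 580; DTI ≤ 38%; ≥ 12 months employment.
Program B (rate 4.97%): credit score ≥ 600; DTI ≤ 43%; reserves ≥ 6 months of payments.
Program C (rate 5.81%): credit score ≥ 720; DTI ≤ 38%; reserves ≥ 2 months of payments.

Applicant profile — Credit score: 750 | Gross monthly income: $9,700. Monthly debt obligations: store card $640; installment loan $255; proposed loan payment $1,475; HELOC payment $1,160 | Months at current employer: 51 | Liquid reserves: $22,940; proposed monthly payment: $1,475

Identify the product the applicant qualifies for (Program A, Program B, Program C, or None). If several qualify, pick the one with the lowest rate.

Total debts = (640 + 255 + 1,475 + 1,160) = 3,530; DTI = 3,530/9,700 = 36.4%.
Reserves = 22,940/1,475 = 15.6 months.
Program A: score 750 ≥ 580; DTI 36.4% ≤ 38%; employment 51 ≥ 12 mo → qualifies.
Program B: score 750 ≥ 600; DTI 36.4% ≤ 43%; reserves 15.6 ≥ 6 mo → qualifies.
Program C: score 750 ≥ 720; DTI 36.4% ≤ 38%; reserves 15.6 ≥ 2 mo → qualifies.
Qualifying: Program A, Program B, Program C. Lowest rate is 4.97% → Program B.

Program B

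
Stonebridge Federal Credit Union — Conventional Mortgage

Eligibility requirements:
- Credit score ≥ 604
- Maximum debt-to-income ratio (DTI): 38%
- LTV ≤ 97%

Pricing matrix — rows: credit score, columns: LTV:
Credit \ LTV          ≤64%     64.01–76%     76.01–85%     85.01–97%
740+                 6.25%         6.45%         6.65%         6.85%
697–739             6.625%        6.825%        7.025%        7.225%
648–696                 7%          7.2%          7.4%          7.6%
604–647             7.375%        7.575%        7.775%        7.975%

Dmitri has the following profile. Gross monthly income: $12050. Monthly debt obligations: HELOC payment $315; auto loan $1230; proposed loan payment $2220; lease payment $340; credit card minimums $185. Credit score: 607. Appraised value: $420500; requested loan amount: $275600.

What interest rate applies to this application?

7.575%

Credit score 607 ≥ 604; Total monthly debts = (315 + 1,230 + 2,220 + 340 + 185) = 4,290. DTI: 4,290 ÷ 12,050 = 35.6%, within the 38% cap
LTV: 275,600 ÷ 420,500 = 65.5%, within 97% cap
Row: 607 falls in 604–647. Column: 65.5% falls in 64.01–76%. Rate = 7.575%.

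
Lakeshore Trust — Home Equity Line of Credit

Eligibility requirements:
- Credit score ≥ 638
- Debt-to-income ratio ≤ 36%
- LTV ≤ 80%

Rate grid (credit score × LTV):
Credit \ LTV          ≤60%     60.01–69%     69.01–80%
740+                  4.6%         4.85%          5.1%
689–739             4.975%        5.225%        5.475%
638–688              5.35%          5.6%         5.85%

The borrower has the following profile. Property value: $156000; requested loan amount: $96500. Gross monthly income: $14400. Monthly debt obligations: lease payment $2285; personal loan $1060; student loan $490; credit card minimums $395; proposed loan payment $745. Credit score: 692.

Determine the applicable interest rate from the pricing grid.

Credit score 692 ≥ 638; Total monthly debts = (2,285 + 1,060 + 490 + 395 + 745) = 4,975. DTI = 4,975/14,400 = 34.5% ≤ 36%
LTV = 96,500/156,000 = 61.9% ≤ 80%
Score 692 is in the 689–739 band; LTV 61.9% is in the 60.01–69% band → 5.225%.

5.225%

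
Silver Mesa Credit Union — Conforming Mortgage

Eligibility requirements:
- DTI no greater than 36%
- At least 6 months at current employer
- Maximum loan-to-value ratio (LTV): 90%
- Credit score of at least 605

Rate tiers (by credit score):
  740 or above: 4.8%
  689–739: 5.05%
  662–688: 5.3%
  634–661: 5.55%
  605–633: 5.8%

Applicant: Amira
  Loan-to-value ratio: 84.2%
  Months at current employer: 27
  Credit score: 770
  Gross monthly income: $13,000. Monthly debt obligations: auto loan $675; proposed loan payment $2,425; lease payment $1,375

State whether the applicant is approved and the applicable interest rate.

Credit score 770 ≥ 605 (meets minimum)
Employment 27 ≥ 6 months
Total monthly debts = (675 + 2,425 + 1,375) = 4,475. Debt-to-income = 4,475/13,000 = 34.4% — meets 36% limit
LTV 84.2% ≤ 90%
All requirements met. Score 770 falls in the 740 or above tier → 4.8%.

Approved at 4.8%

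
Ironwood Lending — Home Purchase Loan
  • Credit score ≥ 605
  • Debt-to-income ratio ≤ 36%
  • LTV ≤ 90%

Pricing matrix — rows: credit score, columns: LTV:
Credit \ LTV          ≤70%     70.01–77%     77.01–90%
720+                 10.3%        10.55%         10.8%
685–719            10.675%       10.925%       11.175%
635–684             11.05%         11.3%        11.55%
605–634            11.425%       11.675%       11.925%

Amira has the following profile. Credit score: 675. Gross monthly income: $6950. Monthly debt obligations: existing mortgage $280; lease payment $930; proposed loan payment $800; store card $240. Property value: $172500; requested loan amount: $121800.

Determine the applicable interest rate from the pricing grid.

Credit score 675 ≥ 605; Total monthly debts = (280 + 930 + 800 + 240) = 2,250. Debt-to-income = 2,250/6,950 = 32.4% — meets 36% limit
Loan-to-value = 121,800/172,500 = 70.6% — pass (90% max)
Row: 675 falls in 635–684. Column: 70.6% falls in 70.01–77%. Rate = 11.3%.

11.3%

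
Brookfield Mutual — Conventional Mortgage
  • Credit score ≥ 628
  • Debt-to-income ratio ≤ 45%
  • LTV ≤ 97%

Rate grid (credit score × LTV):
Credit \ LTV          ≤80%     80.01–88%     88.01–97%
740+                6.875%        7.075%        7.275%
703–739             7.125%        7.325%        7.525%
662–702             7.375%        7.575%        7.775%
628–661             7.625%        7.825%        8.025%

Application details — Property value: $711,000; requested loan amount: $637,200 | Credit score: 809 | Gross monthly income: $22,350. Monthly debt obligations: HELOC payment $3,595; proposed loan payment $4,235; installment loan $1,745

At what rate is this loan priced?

7.275%

Credit score 809 ≥ 628; Total monthly debts = (3,595 + 4,235 + 1,745) = 9,575. Debt-to-income = 9,575/22,350 = 42.8% — meets 45% limit
Loan-to-value = 637,200/711,000 = 89.6% — pass (97% max)
Credit 809 → row 740+; LTV 89.6% → column 88.01–97%. Grid cell → 7.275%.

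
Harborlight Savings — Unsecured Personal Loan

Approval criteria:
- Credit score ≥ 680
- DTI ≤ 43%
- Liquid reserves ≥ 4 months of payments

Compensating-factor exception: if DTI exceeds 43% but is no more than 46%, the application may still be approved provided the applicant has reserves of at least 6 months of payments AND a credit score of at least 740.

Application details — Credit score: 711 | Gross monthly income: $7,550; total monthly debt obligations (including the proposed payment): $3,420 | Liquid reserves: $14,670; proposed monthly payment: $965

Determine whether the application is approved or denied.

Credit score 711 ≥ 680 (meets base)
DTI: 3,420 ÷ 7,550 = 45.3%, over the 43% base limit.
Reserves: 14,670 ÷ 965 = 15.2 months (meets 4-month minimum)
45.3% falls in the override range (43%–46%), so the compensating-factor test applies.
Reserves 15.2 ≥ 6 months; credit score 711 < 740.
Compensating-factor requirement not fully met.

Denied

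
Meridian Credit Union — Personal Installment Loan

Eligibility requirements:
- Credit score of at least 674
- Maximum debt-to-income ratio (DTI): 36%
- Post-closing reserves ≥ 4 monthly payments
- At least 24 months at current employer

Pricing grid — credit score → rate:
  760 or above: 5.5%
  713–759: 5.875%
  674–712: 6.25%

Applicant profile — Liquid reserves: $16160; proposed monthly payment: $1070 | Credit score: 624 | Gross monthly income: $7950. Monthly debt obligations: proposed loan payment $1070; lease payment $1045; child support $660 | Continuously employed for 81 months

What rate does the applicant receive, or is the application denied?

Denied

Credit score 624 < 674 (below minimum)
Employment 81 ≥ 24 months
Total monthly debts = (1,070 + 1,045 + 660) = 2,775. DTI = 2,775/7,950 = 34.9% ≤ 36%
Liquid reserves cover 16,160/1,070 = 15.1 months — ≥ 4 required
Not all requirements met → denied.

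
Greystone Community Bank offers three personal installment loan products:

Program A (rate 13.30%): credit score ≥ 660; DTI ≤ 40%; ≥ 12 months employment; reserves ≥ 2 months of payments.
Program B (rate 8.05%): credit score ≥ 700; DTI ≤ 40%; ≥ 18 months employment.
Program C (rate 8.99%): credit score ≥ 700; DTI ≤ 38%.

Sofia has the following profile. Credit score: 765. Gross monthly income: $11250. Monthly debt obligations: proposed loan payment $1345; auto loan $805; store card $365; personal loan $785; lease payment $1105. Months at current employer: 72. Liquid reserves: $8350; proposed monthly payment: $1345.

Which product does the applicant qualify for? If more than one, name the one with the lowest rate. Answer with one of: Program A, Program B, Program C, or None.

Program B

Total debts = (1,345 + 805 + 365 + 785 + 1,105) = 4,405; DTI = 4,405/11,250 = 39.2%.
Reserves = 8,350/1,345 = 6.2 months.
Program A: score 765 ≥ 660; DTI 39.2% ≤ 40%; employment 72 ≥ 12 mo; reserves 6.2 ≥ 2 mo → qualifies.
Program B: score 765 ≥ 700; DTI 39.2% ≤ 40%; employment 72 ≥ 18 mo → qualifies.
Program C: score 765 ≥ 700; DTI 39.2% > 38% → does not qualify.
Qualifying: Program A, Program B. Lowest rate is 8.05% → Program B.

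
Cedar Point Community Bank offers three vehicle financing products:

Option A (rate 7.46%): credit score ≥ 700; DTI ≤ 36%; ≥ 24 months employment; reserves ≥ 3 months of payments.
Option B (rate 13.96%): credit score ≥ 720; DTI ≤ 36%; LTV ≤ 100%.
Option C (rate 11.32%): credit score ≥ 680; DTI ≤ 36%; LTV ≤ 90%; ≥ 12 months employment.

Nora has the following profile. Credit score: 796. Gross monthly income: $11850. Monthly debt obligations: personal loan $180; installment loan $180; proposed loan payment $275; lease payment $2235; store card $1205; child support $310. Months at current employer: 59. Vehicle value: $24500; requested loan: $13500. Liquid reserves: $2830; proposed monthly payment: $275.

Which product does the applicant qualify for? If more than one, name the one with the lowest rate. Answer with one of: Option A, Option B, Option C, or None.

None

Total debts = (180 + 180 + 275 + 2,235 + 1,205 + 310) = 4,385; DTI = 4,385/11,850 = 37%.
LTV = 13,500/24,500 = 55.1%.
Reserves = 2,830/275 = 10.3 months.
Option A: score 796 ≥ 700; DTI 37% > 36%; employment 59 ≥ 24 mo; reserves 10.3 ≥ 3 mo → does not qualify.
Option B: score 796 ≥ 720; DTI 37% > 36%; LTV 55.1% ≤ 100% → does not qualify.
Option C: score 796 ≥ 680; DTI 37% > 36%; LTV 55.1% ≤ 90%; employment 59 ≥ 12 mo → does not qualify.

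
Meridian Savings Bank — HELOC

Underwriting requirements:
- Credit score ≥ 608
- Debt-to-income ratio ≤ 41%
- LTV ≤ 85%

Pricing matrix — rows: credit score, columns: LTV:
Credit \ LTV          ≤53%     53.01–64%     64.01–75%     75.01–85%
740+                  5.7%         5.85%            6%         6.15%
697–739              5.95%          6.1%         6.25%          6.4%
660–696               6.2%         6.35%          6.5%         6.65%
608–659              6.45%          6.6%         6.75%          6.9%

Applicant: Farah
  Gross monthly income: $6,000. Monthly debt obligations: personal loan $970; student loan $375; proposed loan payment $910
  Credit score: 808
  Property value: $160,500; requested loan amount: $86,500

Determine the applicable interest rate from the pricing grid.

Credit score 808 ≥ 608; Total monthly debts = (970 + 375 + 910) = 2,255. DTI = 2,255/6,000 = 37.6% ≤ 41%
LTV = 86,500/160,500 = 53.9% ≤ 85%
Row: 808 falls in 740+. Column: 53.9% falls in 53.01–64%. Rate = 5.85%.

5.85%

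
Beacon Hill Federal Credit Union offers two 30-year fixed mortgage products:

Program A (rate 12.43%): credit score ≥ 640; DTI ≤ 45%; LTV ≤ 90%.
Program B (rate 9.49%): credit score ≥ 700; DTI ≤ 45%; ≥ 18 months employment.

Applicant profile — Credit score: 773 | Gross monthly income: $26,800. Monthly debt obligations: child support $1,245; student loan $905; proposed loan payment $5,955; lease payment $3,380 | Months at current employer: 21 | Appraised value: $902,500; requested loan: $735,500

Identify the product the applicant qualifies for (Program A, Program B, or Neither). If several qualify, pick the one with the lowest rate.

Program B

Total debts = (1,245 + 905 + 5,955 + 3,380) = 11,485; DTI = 11,485/26,800 = 42.9%.
LTV = 735,500/902,500 = 81.5%.
Program A: score 773 ≥ 640; DTI 42.9% ≤ 45%; LTV 81.5% ≤ 90% → qualifies.
Program B: score 773 ≥ 700; DTI 42.9% ≤ 45%; employment 21 ≥ 18 mo → qualifies.
Qualifying: Program A, Program B. Lowest rate is 9.49% → Program B.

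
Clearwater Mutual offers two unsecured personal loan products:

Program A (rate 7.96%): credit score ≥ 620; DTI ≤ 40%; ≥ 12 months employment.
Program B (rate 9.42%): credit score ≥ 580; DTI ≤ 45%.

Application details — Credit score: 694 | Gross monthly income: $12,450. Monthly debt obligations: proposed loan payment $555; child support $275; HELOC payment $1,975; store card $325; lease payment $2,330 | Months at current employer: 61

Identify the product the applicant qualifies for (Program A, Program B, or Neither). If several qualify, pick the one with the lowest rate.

Total debts = (555 + 275 + 1,975 + 325 + 2,330) = 5,460; DTI = 5,460/12,450 = 43.9%.
Program A: score 694 ≥ 620; DTI 43.9% > 40%; employment 61 ≥ 12 mo → does not qualify.
Program B: score 694 ≥ 580; DTI 43.9% ≤ 45% → qualifies.

Program B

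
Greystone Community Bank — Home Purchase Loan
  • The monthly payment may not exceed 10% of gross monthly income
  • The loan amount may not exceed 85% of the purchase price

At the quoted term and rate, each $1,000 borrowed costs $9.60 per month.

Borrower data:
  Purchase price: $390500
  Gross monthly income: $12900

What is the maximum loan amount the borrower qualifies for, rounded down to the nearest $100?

Payment cap: 10% × $12,900 = $1,290/month.
At $9.60 per $1,000, that supports 1,290/9.60 × 1,000 ≈ $134,375 → $134,300.
LTV cap: 85% × $390,500 = $331,925 → $331,900.
Binding constraint: payment-to-income.

$134,300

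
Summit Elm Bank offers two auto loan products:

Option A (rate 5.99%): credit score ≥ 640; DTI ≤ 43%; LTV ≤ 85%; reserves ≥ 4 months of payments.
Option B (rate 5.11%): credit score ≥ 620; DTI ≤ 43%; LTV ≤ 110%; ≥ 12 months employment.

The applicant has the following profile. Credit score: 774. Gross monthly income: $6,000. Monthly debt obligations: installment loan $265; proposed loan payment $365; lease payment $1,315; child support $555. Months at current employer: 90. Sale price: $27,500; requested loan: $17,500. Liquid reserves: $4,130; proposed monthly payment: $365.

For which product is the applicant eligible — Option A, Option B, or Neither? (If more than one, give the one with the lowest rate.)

Option B

Total debts = (265 + 365 + 1,315 + 555) = 2,500; DTI = 2,500/6,000 = 41.7%.
LTV = 17,500/27,500 = 63.6%.
Reserves = 4,130/365 = 11.3 months.
Option A: score 774 ≥ 640; DTI 41.7% ≤ 43%; LTV 63.6% ≤ 85%; reserves 11.3 ≥ 4 mo → qualifies.
Option B: score 774 ≥ 620; DTI 41.7% ≤ 43%; LTV 63.6% ≤ 110%; employment 90 ≥ 12 mo → qualifies.
Qualifying: Option A, Option B. Lowest rate is 5.11% → Option B.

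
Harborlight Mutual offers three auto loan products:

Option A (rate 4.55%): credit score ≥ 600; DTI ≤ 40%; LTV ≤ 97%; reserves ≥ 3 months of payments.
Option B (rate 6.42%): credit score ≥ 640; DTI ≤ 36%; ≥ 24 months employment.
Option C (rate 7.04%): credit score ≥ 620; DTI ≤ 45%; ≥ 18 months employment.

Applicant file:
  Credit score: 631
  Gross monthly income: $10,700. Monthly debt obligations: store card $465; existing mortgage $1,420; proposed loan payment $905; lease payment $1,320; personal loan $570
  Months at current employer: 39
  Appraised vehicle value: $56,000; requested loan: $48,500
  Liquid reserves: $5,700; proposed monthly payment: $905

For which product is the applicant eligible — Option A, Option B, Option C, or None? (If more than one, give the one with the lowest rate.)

Total debts = (465 + 1,420 + 905 + 1,320 + 570) = 4,680; DTI = 4,680/10,700 = 43.7%.
LTV = 48,500/56,000 = 86.6%.
Reserves = 5,700/905 = 6.3 months.
Option A: score 631 ≥ 600; DTI 43.7% > 40%; LTV 86.6% ≤ 97%; reserves 6.3 ≥ 3 mo → does not qualify.
Option B: score 631 < 640; DTI 43.7% > 36%; employment 39 ≥ 24 mo → does not qualify.
Option C: score 631 ≥ 620; DTI 43.7% ≤ 45%; employment 39 ≥ 18 mo → qualifies.

Option C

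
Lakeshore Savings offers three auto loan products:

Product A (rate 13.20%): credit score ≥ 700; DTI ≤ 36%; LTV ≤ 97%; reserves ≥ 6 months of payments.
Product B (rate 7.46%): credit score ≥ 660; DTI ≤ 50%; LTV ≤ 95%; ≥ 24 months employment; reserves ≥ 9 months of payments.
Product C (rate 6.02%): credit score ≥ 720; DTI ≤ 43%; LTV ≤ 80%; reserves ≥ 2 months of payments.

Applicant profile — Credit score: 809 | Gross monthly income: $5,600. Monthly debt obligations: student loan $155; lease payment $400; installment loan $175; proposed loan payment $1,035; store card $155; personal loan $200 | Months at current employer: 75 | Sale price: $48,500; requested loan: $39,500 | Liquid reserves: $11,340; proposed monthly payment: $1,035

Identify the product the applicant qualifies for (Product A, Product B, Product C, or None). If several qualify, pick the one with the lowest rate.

Total debts = (155 + 400 + 175 + 1,035 + 155 + 200) = 2,120; DTI = 2,120/5,600 = 37.9%.
LTV = 39,500/48,500 = 81.4%.
Reserves = 11,340/1,035 = 11.0 months.
Product A: score 809 ≥ 700; DTI 37.9% > 36%; LTV 81.4% ≤ 97%; reserves 11.0 ≥ 6 mo → does not qualify.
Product B: score 809 ≥ 660; DTI 37.9% ≤ 50%; LTV 81.4% ≤ 95%; employment 75 ≥ 24 mo; reserves 11.0 ≥ 9 mo → qualifies.
Product C: score 809 ≥ 720; DTI 37.9% ≤ 43%; LTV 81.4% > 80%; reserves 11.0 ≥ 2 mo → does not qualify.

Product B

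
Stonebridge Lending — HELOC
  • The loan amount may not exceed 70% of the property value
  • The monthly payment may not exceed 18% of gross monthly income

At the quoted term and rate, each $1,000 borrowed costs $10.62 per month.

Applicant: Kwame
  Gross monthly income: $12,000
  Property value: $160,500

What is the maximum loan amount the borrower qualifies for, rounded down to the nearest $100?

$112,300

Payment cap: 18% × $12,000 = $2,160/month.
At $10.62 per $1,000, that supports 2,160/10.62 × 1,000 ≈ $203,389 → $203,300.
LTV cap: 70% × $160,500 = $112,350 → $112,300.
Binding constraint: loan-to-value.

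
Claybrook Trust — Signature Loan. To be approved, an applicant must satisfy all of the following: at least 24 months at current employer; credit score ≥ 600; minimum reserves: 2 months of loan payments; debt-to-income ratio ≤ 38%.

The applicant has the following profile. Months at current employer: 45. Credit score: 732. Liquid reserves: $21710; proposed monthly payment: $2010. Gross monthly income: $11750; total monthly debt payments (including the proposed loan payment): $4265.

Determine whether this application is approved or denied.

Approved

Employment 45 ≥ 24 months
Credit score 732 ≥ 600 (meets)
Liquid reserves cover 21,710/2,010 = 10.8 months — ≥ 2 required
DTI: 4,265 ÷ 11,750 = 36.3%, within the 38% cap
All criteria satisfied.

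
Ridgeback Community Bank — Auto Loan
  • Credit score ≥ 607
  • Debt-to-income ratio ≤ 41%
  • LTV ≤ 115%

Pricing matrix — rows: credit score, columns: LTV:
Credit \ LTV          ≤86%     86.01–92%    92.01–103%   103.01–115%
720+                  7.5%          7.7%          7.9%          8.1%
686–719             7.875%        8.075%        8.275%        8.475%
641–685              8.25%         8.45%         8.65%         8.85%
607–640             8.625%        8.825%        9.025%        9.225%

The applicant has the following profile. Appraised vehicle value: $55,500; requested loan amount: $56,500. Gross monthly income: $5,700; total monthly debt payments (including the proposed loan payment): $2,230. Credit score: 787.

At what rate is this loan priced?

Credit score 787 ≥ 607; DTI = 2,230/5,700 = 39.1% ≤ 41%
LTV = 56,500/55,500 = 101.8% ≤ 115%
Credit 787 → row 720+; LTV 101.8% → column 92.01–103%. Grid cell → 7.9%.

7.9%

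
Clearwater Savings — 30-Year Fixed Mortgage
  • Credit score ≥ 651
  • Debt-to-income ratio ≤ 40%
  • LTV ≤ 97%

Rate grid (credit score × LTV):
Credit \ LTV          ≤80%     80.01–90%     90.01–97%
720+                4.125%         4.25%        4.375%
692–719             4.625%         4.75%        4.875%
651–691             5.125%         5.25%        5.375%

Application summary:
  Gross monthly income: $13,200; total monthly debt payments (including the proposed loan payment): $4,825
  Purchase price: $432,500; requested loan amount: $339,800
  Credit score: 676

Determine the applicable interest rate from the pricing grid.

Credit score 676 ≥ 651; DTI = 4,825/13,200 = 36.6% ≤ 40%
LTV: 339,800 ÷ 432,500 = 78.6%, within 97% cap
Row: 676 falls in 651–691. Column: 78.6% falls in ≤80%. Rate = 5.125%.

5.125%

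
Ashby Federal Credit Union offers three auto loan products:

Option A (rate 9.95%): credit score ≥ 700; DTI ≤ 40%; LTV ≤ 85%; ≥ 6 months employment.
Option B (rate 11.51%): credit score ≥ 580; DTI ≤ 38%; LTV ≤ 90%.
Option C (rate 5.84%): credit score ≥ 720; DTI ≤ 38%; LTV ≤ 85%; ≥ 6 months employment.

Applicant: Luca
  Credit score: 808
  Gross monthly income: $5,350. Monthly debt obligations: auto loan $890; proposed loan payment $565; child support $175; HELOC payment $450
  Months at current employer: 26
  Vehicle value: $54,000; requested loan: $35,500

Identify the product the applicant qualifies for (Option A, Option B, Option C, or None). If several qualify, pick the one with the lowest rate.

Option A

Total debts = (890 + 565 + 175 + 450) = 2,080; DTI = 2,080/5,350 = 38.9%.
LTV = 35,500/54,000 = 65.7%.
Option A: score 808 ≥ 700; DTI 38.9% ≤ 40%; LTV 65.7% ≤ 85%; employment 26 ≥ 6 mo → qualifies.
Option B: score 808 ≥ 580; DTI 38.9% > 38%; LTV 65.7% ≤ 90% → does not qualify.
Option C: score 808 ≥ 720; DTI 38.9% > 38%; LTV 65.7% ≤ 85%; employment 26 ≥ 6 mo → does not qualify.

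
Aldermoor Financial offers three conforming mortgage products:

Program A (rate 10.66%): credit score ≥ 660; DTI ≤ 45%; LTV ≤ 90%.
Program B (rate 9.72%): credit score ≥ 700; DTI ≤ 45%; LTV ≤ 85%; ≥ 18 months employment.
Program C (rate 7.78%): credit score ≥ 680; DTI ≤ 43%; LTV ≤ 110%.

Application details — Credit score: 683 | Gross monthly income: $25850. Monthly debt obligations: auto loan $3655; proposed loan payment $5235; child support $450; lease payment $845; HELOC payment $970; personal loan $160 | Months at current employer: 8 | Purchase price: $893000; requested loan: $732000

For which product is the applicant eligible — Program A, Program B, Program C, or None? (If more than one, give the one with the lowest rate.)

Total debts = (3,655 + 5,235 + 450 + 845 + 970 + 160) = 11,315; DTI = 11,315/25,850 = 43.8%.
LTV = 732,000/893,000 = 82%.
Program A: score 683 ≥ 660; DTI 43.8% ≤ 45%; LTV 82% ≤ 90% → qualifies.
Program B: score 683 < 700; DTI 43.8% ≤ 45%; LTV 82% ≤ 85%; employment 8 < 18 mo → does not qualify.
Program C: score 683 ≥ 680; DTI 43.8% > 43%; LTV 82% ≤ 110% → does not qualify.

Program A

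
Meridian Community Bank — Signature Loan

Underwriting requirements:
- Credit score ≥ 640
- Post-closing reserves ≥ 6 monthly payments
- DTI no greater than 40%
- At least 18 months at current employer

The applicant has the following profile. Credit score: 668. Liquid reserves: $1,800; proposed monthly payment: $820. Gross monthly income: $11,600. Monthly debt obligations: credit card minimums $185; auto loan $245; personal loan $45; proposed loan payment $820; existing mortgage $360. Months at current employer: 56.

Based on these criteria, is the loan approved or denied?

Denied

Credit score 668 ≥ 640 (meets)
Reserves = 1,800/820 = 2.2 months < 6
Total monthly debts = (185 + 245 + 45 + 820 + 360) = 1,655. DTI = 1,655/11,600 = 14.3% ≤ 40%
Employment 56 ≥ 18 months
Fails on reserves.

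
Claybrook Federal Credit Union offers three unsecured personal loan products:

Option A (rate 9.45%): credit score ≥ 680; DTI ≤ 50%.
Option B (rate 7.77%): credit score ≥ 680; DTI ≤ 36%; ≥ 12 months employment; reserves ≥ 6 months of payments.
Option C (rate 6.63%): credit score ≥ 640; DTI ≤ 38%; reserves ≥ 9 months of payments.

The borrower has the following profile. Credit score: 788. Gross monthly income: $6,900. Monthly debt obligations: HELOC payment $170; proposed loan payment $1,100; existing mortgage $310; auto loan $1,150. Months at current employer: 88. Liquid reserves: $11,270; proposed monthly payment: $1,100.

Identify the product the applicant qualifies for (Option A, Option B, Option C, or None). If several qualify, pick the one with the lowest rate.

Option A

Total debts = (170 + 1,100 + 310 + 1,150) = 2,730; DTI = 2,730/6,900 = 39.6%.
Reserves = 11,270/1,100 = 10.2 months.
Option A: score 788 ≥ 680; DTI 39.6% ≤ 50% → qualifies.
Option B: score 788 ≥ 680; DTI 39.6% > 36%; employment 88 ≥ 12 mo; reserves 10.2 ≥ 6 mo → does not qualify.
Option C: score 788 ≥ 640; DTI 39.6% > 38%; reserves 10.2 ≥ 9 mo → does not qualify.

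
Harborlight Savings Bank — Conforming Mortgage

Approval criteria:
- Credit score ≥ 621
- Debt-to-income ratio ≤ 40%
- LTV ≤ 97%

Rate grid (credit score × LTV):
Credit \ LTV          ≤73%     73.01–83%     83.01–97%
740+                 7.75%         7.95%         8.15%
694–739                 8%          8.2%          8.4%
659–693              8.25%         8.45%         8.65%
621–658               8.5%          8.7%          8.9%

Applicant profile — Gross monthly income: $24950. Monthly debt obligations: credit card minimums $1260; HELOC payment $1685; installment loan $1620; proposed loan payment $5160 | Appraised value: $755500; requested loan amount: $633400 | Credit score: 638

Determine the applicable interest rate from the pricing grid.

8.9%

Credit score 638 ≥ 621; Total monthly debts = (1,260 + 1,685 + 1,620 + 5,160) = 9,725. DTI: 9,725 ÷ 24,950 = 39%, within the 40% cap
Loan-to-value = 633,400/755,500 = 83.8% — pass (97% max)
Score 638 is in the 621–658 band; LTV 83.8% is in the 83.01–97% band → 8.9%.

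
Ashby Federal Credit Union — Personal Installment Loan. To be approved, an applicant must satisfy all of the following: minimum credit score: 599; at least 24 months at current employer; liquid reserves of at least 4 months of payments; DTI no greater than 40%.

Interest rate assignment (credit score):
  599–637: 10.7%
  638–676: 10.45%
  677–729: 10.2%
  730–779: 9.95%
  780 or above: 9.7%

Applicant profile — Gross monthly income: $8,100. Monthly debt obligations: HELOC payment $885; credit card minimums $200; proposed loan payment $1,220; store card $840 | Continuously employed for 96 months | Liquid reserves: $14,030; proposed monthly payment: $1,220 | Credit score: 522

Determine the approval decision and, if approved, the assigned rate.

Credit score 522 < 599 (below minimum)
Total monthly debts = (885 + 200 + 1,220 + 840) = 3,145. DTI = 3,145/8,100 = 38.8% ≤ 40%
Reserves = 14,030/1,220 = 11.5 months ≥ 4
Employment 96 ≥ 24 months
Not all requirements met → denied.

Denied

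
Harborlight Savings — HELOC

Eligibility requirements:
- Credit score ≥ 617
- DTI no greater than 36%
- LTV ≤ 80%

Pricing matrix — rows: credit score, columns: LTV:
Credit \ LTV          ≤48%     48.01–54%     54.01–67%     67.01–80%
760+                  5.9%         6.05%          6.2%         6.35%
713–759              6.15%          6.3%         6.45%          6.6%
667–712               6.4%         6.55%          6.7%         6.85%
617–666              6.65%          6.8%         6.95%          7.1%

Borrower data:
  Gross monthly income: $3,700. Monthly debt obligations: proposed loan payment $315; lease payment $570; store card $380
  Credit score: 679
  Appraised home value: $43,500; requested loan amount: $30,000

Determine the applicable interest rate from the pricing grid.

6.85%

Credit score 679 ≥ 617; Total monthly debts = (315 + 570 + 380) = 1,265. DTI: 1,265 ÷ 3,700 = 34.2%, within the 36% cap
LTV: 30,000 ÷ 43,500 = 69%, within 80% cap
Row: 679 falls in 667–712. Column: 69% falls in 67.01–80%. Rate = 6.85%.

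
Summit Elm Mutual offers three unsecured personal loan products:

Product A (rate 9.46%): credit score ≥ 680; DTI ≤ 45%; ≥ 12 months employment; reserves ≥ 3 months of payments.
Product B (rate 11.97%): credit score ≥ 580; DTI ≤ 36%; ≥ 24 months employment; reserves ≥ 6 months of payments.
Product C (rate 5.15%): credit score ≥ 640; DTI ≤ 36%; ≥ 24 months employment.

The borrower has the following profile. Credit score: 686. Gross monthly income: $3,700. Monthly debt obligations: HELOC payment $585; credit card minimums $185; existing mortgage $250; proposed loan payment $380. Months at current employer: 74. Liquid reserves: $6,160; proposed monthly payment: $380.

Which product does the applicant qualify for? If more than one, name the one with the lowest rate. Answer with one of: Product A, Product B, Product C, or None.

Product A

Total debts = (585 + 185 + 250 + 380) = 1,400; DTI = 1,400/3,700 = 37.8%.
Reserves = 6,160/380 = 16.2 months.
Product A: score 686 ≥ 680; DTI 37.8% ≤ 45%; employment 74 ≥ 12 mo; reserves 16.2 ≥ 3 mo → qualifies.
Product B: score 686 ≥ 580; DTI 37.8% > 36%; employment 74 ≥ 24 mo; reserves 16.2 ≥ 6 mo → does not qualify.
Product C: score 686 ≥ 640; DTI 37.8% > 36%; employment 74 ≥ 24 mo → does not qualify.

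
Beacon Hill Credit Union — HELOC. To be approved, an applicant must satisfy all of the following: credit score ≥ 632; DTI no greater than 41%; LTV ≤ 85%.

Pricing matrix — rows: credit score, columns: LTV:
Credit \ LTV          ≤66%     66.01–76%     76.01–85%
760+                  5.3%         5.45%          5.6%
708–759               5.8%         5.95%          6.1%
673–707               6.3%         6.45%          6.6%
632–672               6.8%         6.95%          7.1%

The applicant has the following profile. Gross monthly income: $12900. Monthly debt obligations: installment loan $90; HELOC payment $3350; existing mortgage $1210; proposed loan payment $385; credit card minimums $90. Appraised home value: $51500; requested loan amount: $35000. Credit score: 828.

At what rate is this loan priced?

5.45%

Credit score 828 ≥ 632; Total monthly debts = (90 + 3,350 + 1,210 + 385 + 90) = 5,125. DTI = 5,125/12,900 = 39.7% ≤ 41%
LTV: 35,000 ÷ 51,500 = 68%, within 85% cap
Row: 828 falls in 760+. Column: 68% falls in 66.01–76%. Rate = 5.45%.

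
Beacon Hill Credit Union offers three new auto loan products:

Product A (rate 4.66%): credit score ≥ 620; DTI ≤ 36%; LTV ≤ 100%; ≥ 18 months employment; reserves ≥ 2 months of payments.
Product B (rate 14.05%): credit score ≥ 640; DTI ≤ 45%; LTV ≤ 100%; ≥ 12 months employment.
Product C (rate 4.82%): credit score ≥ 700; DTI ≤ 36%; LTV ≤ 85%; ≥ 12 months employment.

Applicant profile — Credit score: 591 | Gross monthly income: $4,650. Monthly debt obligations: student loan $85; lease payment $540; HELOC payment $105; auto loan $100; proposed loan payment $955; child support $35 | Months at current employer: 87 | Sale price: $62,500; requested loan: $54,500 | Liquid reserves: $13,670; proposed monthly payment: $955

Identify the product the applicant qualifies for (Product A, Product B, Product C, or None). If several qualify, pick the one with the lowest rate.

Total debts = (85 + 540 + 105 + 100 + 955 + 35) = 1,820; DTI = 1,820/4,650 = 39.1%.
LTV = 54,500/62,500 = 87.2%.
Reserves = 13,670/955 = 14.3 months.
Product A: score 591 < 620; DTI 39.1% > 36%; LTV 87.2% ≤ 100%; employment 87 ≥ 18 mo; reserves 14.3 ≥ 2 mo → does not qualify.
Product B: score 591 < 640; DTI 39.1% ≤ 45%; LTV 87.2% ≤ 100%; employment 87 ≥ 12 mo → does not qualify.
Product C: score 591 < 700; DTI 39.1% > 36%; LTV 87.2% > 85%; employment 87 ≥ 12 mo → does not qualify.

None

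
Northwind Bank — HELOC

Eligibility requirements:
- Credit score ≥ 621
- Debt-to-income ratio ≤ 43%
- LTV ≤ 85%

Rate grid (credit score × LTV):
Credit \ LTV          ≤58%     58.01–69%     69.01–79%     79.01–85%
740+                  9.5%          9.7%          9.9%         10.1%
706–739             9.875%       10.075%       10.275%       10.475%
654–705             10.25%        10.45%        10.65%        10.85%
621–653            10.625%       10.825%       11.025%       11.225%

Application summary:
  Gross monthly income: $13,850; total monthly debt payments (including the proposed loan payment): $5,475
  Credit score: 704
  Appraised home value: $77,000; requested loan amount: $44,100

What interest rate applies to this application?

Credit score 704 ≥ 621; DTI: 5,475 ÷ 13,850 = 39.5%, within the 43% cap
LTV: 44,100 ÷ 77,000 = 57.3%, within 85% cap
Row: 704 falls in 654–705. Column: 57.3% falls in ≤58%. Rate = 10.25%.

10.25%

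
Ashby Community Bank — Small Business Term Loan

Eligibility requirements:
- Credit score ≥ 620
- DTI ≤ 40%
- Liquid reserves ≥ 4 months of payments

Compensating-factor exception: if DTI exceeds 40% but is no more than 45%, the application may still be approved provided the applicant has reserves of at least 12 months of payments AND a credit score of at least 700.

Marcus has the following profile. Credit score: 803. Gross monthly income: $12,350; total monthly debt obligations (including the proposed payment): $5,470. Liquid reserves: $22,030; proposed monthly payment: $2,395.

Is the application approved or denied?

Credit score 803 ≥ 620 (meets base)
DTI = 5,470/12,350 = 44.3% > 40% — standard DTI limit exceeded.
Reserves: 22,030 ÷ 2,395 = 9.2 months (meets 4-month minimum)
DTI 44.3% is within the 40%–45% exception band; checking compensating factors.
Reserves 9.2 < 12 months; credit score 803 ≥ 700.
Compensating-factor requirement not fully met.

Denied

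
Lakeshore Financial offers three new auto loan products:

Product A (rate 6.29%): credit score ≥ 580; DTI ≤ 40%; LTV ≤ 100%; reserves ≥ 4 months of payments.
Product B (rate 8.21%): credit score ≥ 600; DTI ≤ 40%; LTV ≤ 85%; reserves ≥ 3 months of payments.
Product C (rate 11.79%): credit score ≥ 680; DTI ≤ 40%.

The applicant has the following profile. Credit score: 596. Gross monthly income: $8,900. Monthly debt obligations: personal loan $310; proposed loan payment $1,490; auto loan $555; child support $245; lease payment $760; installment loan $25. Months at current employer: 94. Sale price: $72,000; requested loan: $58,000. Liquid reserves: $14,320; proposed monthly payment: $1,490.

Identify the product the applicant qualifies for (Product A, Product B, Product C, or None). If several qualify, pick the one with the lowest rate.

Product A

Total debts = (310 + 1,490 + 555 + 245 + 760 + 25) = 3,385; DTI = 3,385/8,900 = 38%.
LTV = 58,000/72,000 = 80.6%.
Reserves = 14,320/1,490 = 9.6 months.
Product A: score 596 ≥ 580; DTI 38% ≤ 40%; LTV 80.6% ≤ 100%; reserves 9.6 ≥ 4 mo → qualifies.
Product B: score 596 < 600; DTI 38% ≤ 40%; LTV 80.6% ≤ 85%; reserves 9.6 ≥ 3 mo → does not qualify.
Product C: score 596 < 680; DTI 38% ≤ 40% → does not qualify.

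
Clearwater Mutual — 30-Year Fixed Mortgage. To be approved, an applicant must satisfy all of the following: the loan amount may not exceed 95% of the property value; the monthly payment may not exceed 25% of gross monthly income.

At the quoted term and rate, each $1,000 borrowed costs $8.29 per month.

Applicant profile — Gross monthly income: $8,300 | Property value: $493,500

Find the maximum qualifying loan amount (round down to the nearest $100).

$250,300

Payment cap: 25% × $8,300 = $2,075/month.
At $8.29 per $1,000, that supports 2,075/8.29 × 1,000 ≈ $250,301 → $250,300.
LTV cap: 95% × $493,500 = $468,825 → $468,800.
Binding constraint: payment-to-income.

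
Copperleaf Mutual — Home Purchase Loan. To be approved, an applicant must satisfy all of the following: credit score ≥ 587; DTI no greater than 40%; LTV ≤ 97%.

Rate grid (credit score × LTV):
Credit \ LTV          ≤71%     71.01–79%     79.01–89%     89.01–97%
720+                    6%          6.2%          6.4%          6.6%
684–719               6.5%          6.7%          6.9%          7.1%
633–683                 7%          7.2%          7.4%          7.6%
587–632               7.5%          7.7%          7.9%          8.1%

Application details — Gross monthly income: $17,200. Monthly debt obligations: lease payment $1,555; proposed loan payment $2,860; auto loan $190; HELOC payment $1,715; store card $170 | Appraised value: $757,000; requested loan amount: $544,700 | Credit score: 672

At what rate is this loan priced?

Credit score 672 ≥ 587; Total monthly debts = (1,555 + 2,860 + 190 + 1,715 + 170) = 6,490. Debt-to-income = 6,490/17,200 = 37.7% — meets 40% limit
LTV = 544,700/757,000 = 72% ≤ 97%
Score 672 is in the 633–683 band; LTV 72% is in the 71.01–79% band → 7.2%.

7.2%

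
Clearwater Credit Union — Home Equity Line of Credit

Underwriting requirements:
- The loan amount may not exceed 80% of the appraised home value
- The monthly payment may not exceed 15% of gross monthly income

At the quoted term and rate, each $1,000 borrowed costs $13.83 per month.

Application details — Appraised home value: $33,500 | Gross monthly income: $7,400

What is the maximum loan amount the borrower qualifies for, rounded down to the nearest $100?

$26,800

Payment cap: 15% × $7,400 = $1,110/month.
At $13.83 per $1,000, that supports 1,110/13.83 × 1,000 ≈ $80,260 → $80,200.
LTV cap: 80% × $33,500 = $26,800 → $26,800.
Binding constraint: loan-to-value.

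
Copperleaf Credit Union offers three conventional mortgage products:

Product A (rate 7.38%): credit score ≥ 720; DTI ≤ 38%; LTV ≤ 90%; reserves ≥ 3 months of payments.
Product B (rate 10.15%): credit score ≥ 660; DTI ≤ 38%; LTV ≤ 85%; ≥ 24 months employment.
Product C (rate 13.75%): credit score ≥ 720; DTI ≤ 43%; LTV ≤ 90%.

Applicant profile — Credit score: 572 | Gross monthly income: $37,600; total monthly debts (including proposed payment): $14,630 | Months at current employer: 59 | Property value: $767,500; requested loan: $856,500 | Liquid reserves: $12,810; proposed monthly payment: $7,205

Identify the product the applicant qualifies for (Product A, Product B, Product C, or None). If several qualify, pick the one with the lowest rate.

DTI = 14,630/37,600 = 38.9%.
LTV = 856,500/767,500 = 111.6%.
Reserves = 12,810/7,205 = 1.8 months.
Product A: score 572 < 720; DTI 38.9% > 38%; LTV 111.6% > 90%; reserves 1.8 < 3 mo → does not qualify.
Product B: score 572 < 660; DTI 38.9% > 38%; LTV 111.6% > 85%; employment 59 ≥ 24 mo → does not qualify.
Product C: score 572 < 720; DTI 38.9% ≤ 43%; LTV 111.6% > 90% → does not qualify.

None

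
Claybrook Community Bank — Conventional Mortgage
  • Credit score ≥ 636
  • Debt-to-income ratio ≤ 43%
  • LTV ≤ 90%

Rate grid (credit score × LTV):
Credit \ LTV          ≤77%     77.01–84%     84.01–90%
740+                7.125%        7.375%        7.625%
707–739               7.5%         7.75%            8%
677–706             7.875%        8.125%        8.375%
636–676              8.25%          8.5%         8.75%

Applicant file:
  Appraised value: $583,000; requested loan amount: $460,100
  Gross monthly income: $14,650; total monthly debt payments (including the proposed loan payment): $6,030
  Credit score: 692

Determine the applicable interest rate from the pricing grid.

Credit score 692 ≥ 636; DTI: 6,030 ÷ 14,650 = 41.2%, within the 43% cap
Loan-to-value = 460,100/583,000 = 78.9% — pass (90% max)
Score 692 is in the 677–706 band; LTV 78.9% is in the 77.01–84% band → 8.125%.

8.125%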